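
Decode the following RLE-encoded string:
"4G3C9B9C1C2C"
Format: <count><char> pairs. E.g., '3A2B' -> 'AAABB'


Expanding each <count><char> pair:
  4G -> 'GGGG'
  3C -> 'CCC'
  9B -> 'BBBBBBBBB'
  9C -> 'CCCCCCCCC'
  1C -> 'C'
  2C -> 'CC'

Decoded = GGGGCCCBBBBBBBBBCCCCCCCCCCCC


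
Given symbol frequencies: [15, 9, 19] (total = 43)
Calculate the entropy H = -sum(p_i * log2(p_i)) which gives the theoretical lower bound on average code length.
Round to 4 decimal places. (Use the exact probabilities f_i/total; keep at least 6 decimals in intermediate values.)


Per-symbol terms -p_i * log2(p_i) with p_i = f_i/43:
  p = 15/43 = 0.348837: log2(p) = -1.519374, -p*log2(p) = 0.530014
  p = 9/43 = 0.209302: log2(p) = -2.256340, -p*log2(p) = 0.472257
  p = 19/43 = 0.441860: log2(p) = -1.178337, -p*log2(p) = 0.520661
H = 0.530014 + 0.472257 + 0.520661 = 1.522932

H = 1.5229 bits/symbol


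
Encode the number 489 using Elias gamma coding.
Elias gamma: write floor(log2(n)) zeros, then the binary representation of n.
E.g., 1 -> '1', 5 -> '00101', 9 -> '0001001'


num_bits = floor(log2(489)) + 1 = 9
leading_zeros = num_bits - 1 = 8
binary(489) = 111101001

Elias gamma(489) = '00000000' + '111101001' = 00000000111101001 (17 bits)


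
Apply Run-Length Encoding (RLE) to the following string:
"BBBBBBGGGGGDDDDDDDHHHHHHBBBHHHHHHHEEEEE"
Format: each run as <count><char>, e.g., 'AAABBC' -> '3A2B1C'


Scanning runs left to right:
  i=0: run of 'B' x 6 -> '6B'
  i=6: run of 'G' x 5 -> '5G'
  i=11: run of 'D' x 7 -> '7D'
  i=18: run of 'H' x 6 -> '6H'
  i=24: run of 'B' x 3 -> '3B'
  i=27: run of 'H' x 7 -> '7H'
  i=34: run of 'E' x 5 -> '5E'

RLE = 6B5G7D6H3B7H5E


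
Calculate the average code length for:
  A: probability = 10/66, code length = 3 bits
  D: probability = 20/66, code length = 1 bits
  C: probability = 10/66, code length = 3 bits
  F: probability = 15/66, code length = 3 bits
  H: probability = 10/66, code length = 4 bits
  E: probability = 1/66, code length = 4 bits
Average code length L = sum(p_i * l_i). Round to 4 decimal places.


Weighted contributions p_i * l_i:
  A: (10/66) * 3 = 30/66
  D: (20/66) * 1 = 20/66
  C: (10/66) * 3 = 30/66
  F: (15/66) * 3 = 45/66
  H: (10/66) * 4 = 40/66
  E: (1/66) * 4 = 4/66
Sum = (30 + 20 + 30 + 45 + 40 + 4)/66 = 169/66

L = 169/66 = 2.5606 bits/symbol


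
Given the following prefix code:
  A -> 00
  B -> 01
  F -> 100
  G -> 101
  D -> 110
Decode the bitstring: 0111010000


Decoding step by step:
Bits 01 -> B
Bits 110 -> D
Bits 100 -> F
Bits 00 -> A


Decoded message: BDFA


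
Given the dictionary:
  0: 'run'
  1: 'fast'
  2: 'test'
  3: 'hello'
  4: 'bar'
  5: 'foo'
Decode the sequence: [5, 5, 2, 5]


Look up each index in the dictionary:
  5 -> 'foo'
  5 -> 'foo'
  2 -> 'test'
  5 -> 'foo'

Decoded: "foo foo test foo"


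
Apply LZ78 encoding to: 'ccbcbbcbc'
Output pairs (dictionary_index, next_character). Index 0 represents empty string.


LZ78 encoding steps:
Dictionary: {0: ''}
Step 1: w='' (idx 0), next='c' -> output (0, 'c'), add 'c' as idx 1
Step 2: w='c' (idx 1), next='b' -> output (1, 'b'), add 'cb' as idx 2
Step 3: w='cb' (idx 2), next='b' -> output (2, 'b'), add 'cbb' as idx 3
Step 4: w='cb' (idx 2), next='c' -> output (2, 'c'), add 'cbc' as idx 4


Encoded: [(0, 'c'), (1, 'b'), (2, 'b'), (2, 'c')]


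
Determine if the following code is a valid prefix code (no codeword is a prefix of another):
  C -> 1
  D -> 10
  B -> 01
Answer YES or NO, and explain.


Checking each pair (does one codeword prefix another?):
  C='1' vs D='10': prefix -- VIOLATION

NO -- this is NOT a valid prefix code. C (1) is a prefix of D (10).


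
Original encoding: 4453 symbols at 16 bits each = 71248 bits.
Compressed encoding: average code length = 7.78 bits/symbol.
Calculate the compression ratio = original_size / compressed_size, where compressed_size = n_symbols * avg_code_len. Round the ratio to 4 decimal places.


original_size = n_symbols * orig_bits = 4453 * 16 = 71248 bits
compressed_size = n_symbols * avg_code_len = 4453 * 7.78 = 34644.34 bits
ratio = original_size / compressed_size = 71248 / 34644.34 = 2.0566

Compression ratio = 2.0566


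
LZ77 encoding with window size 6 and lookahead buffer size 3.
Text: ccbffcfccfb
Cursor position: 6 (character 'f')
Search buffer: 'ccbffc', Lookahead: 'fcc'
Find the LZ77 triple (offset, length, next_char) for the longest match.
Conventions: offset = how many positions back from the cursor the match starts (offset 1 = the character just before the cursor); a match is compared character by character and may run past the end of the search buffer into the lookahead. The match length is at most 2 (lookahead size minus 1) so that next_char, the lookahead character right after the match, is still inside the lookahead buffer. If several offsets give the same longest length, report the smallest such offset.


Try each offset into the search buffer:
  offset=1 (pos 5, char 'c'): match length 0
  offset=2 (pos 4, char 'f'): match length 2
  offset=3 (pos 3, char 'f'): match length 1
  offset=4 (pos 2, char 'b'): match length 0
  offset=5 (pos 1, char 'c'): match length 0
  offset=6 (pos 0, char 'c'): match length 0
Longest match has length 2 at offset 2.
next_char = character at position 6 + 2 = 8 -> 'c'

Best match: offset=2, length=2 (matching 'fc' starting at position 4)
LZ77 triple: (2, 2, 'c')


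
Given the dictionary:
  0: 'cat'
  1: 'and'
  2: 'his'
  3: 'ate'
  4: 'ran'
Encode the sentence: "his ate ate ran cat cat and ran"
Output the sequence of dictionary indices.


Look up each word in the dictionary:
  'his' -> 2
  'ate' -> 3
  'ate' -> 3
  'ran' -> 4
  'cat' -> 0
  'cat' -> 0
  'and' -> 1
  'ran' -> 4

Encoded: [2, 3, 3, 4, 0, 0, 1, 4]


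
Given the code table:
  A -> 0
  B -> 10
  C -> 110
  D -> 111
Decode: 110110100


Decoding:
110 -> C
110 -> C
10 -> B
0 -> A


Result: CCBA


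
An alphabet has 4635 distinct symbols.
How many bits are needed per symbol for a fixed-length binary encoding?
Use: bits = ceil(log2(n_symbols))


log2(4635) = 12.1784
Bracket: 2^12 = 4096 < 4635 <= 2^13 = 8192
So ceil(log2(4635)) = 13

bits = ceil(log2(4635)) = ceil(12.1784) = 13 bits


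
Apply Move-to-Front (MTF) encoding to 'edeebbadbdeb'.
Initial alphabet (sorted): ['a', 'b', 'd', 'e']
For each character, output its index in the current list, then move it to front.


MTF encoding:
'e': index 3 in ['a', 'b', 'd', 'e'] -> ['e', 'a', 'b', 'd']
'd': index 3 in ['e', 'a', 'b', 'd'] -> ['d', 'e', 'a', 'b']
'e': index 1 in ['d', 'e', 'a', 'b'] -> ['e', 'd', 'a', 'b']
'e': index 0 in ['e', 'd', 'a', 'b'] -> ['e', 'd', 'a', 'b']
'b': index 3 in ['e', 'd', 'a', 'b'] -> ['b', 'e', 'd', 'a']
'b': index 0 in ['b', 'e', 'd', 'a'] -> ['b', 'e', 'd', 'a']
'a': index 3 in ['b', 'e', 'd', 'a'] -> ['a', 'b', 'e', 'd']
'd': index 3 in ['a', 'b', 'e', 'd'] -> ['d', 'a', 'b', 'e']
'b': index 2 in ['d', 'a', 'b', 'e'] -> ['b', 'd', 'a', 'e']
'd': index 1 in ['b', 'd', 'a', 'e'] -> ['d', 'b', 'a', 'e']
'e': index 3 in ['d', 'b', 'a', 'e'] -> ['e', 'd', 'b', 'a']
'b': index 2 in ['e', 'd', 'b', 'a'] -> ['b', 'e', 'd', 'a']


Output: [3, 3, 1, 0, 3, 0, 3, 3, 2, 1, 3, 2]


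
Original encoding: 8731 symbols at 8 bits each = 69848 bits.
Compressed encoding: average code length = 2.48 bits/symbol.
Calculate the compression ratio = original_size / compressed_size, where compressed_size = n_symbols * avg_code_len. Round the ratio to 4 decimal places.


original_size = n_symbols * orig_bits = 8731 * 8 = 69848 bits
compressed_size = n_symbols * avg_code_len = 8731 * 2.48 = 21652.88 bits
ratio = original_size / compressed_size = 69848 / 21652.88 = 3.2258

Compression ratio = 3.2258


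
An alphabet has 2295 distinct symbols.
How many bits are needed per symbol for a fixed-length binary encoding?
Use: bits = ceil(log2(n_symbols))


log2(2295) = 11.1643
Bracket: 2^11 = 2048 < 2295 <= 2^12 = 4096
So ceil(log2(2295)) = 12

bits = ceil(log2(2295)) = ceil(11.1643) = 12 bits


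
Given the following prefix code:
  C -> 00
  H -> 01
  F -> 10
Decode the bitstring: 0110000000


Decoding step by step:
Bits 01 -> H
Bits 10 -> F
Bits 00 -> C
Bits 00 -> C
Bits 00 -> C


Decoded message: HFCCC


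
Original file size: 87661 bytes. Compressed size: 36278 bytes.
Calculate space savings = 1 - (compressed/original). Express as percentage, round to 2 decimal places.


ratio = compressed/original = 36278/87661 = 0.413844
savings = 1 - ratio = 1 - 0.413844 = 0.586156
as a percentage: 0.586156 * 100 = 58.62%

Space savings = 1 - 36278/87661 = 58.62%


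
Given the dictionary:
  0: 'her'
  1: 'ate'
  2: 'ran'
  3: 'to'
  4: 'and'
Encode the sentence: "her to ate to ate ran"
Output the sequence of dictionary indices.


Look up each word in the dictionary:
  'her' -> 0
  'to' -> 3
  'ate' -> 1
  'to' -> 3
  'ate' -> 1
  'ran' -> 2

Encoded: [0, 3, 1, 3, 1, 2]


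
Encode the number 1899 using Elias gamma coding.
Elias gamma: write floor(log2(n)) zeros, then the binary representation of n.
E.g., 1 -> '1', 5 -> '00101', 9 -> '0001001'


num_bits = floor(log2(1899)) + 1 = 11
leading_zeros = num_bits - 1 = 10
binary(1899) = 11101101011

Elias gamma(1899) = '0000000000' + '11101101011' = 000000000011101101011 (21 bits)


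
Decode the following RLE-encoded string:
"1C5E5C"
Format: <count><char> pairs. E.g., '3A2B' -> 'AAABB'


Expanding each <count><char> pair:
  1C -> 'C'
  5E -> 'EEEEE'
  5C -> 'CCCCC'

Decoded = CEEEEECCCCC


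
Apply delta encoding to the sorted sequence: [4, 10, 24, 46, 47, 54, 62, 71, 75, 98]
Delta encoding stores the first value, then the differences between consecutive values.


First value: 4
Deltas:
  10 - 4 = 6
  24 - 10 = 14
  46 - 24 = 22
  47 - 46 = 1
  54 - 47 = 7
  62 - 54 = 8
  71 - 62 = 9
  75 - 71 = 4
  98 - 75 = 23


Delta encoded: [4, 6, 14, 22, 1, 7, 8, 9, 4, 23]


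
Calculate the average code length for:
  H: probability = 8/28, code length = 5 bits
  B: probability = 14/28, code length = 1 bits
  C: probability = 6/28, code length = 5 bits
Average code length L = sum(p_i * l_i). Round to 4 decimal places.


Weighted contributions p_i * l_i:
  H: (8/28) * 5 = 40/28
  B: (14/28) * 1 = 14/28
  C: (6/28) * 5 = 30/28
Sum = (40 + 14 + 30)/28 = 84/28

L = 84/28 = 3.0000 bits/symbol


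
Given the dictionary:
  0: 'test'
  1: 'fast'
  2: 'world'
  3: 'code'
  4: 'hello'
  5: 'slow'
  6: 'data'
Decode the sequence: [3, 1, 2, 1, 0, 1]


Look up each index in the dictionary:
  3 -> 'code'
  1 -> 'fast'
  2 -> 'world'
  1 -> 'fast'
  0 -> 'test'
  1 -> 'fast'

Decoded: "code fast world fast test fast"


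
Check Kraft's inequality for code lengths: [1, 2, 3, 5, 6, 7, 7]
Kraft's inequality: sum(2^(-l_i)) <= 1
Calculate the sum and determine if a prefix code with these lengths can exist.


Sum = 2^(-1) + 2^(-2) + 2^(-3) + 2^(-5) + 2^(-6) + 2^(-7) + 2^(-7)
    = 0.5 + 0.25 + 0.125 + 0.03125 + 0.015625 + 0.0078125 + 0.0078125
    = 120/128 = 0.9375
Since 0.9375 <= 1, Kraft's inequality IS satisfied.
A prefix code with these lengths CAN exist.

Kraft sum = 0.9375. Satisfied.


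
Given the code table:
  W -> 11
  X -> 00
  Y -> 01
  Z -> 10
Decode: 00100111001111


Decoding:
00 -> X
10 -> Z
01 -> Y
11 -> W
00 -> X
11 -> W
11 -> W


Result: XZYWXWW


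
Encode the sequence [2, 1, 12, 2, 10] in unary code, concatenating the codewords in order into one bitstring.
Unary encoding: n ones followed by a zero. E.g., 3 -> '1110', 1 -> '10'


Encode each number as n ones followed by a terminating 0:
  2 -> 110 (3 bits)
  1 -> 10 (2 bits)
  12 -> 1111111111110 (13 bits)
  2 -> 110 (3 bits)
  10 -> 11111111110 (11 bits)
Total length = 3 + 2 + 13 + 3 + 11 = 32 bits.

Unary([2, 1, 12, 2, 10]) = 11010111111111111011011111111110 (32 bits)


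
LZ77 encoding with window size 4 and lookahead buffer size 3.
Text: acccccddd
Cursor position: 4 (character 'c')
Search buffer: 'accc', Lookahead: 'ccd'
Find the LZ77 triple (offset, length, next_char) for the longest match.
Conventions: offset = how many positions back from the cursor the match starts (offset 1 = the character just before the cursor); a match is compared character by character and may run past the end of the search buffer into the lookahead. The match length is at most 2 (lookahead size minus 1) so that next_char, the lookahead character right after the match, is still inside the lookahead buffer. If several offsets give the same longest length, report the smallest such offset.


Try each offset into the search buffer:
  offset=1 (pos 3, char 'c'): match length 2
  offset=2 (pos 2, char 'c'): match length 2
  offset=3 (pos 1, char 'c'): match length 2
  offset=4 (pos 0, char 'a'): match length 0
Longest match has length 2, found at offsets 1, 2, 3; take the smallest, offset 1.
next_char = character at position 4 + 2 = 6 -> 'd'

Best match: offset=1, length=2 (matching 'cc' starting at position 3)
LZ77 triple: (1, 2, 'd')


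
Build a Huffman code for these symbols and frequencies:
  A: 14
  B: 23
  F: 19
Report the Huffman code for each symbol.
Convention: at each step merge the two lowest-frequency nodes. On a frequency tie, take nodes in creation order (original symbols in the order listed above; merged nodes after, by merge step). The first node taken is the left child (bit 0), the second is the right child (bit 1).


Huffman tree construction:
Step 1: Merge A(14) + F(19) = 33
Step 2: Merge B(23) + (A+F)(33) = 56
Read each symbol's code off the tree from the root (left child = 0, right child = 1).

Codes:
  A: 10 (length 2)
  B: 0 (length 1)
  F: 11 (length 2)
Average code length: 89/56 = 1.5893 bits/symbol


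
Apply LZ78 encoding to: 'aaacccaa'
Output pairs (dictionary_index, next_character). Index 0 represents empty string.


LZ78 encoding steps:
Dictionary: {0: ''}
Step 1: w='' (idx 0), next='a' -> output (0, 'a'), add 'a' as idx 1
Step 2: w='a' (idx 1), next='a' -> output (1, 'a'), add 'aa' as idx 2
Step 3: w='' (idx 0), next='c' -> output (0, 'c'), add 'c' as idx 3
Step 4: w='c' (idx 3), next='c' -> output (3, 'c'), add 'cc' as idx 4
Step 5: w='aa' (idx 2), end of input -> output (2, '')


Encoded: [(0, 'a'), (1, 'a'), (0, 'c'), (3, 'c'), (2, '')]


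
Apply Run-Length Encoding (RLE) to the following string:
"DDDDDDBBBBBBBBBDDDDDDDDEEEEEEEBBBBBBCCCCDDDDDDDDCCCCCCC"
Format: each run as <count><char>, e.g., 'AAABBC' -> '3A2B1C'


Scanning runs left to right:
  i=0: run of 'D' x 6 -> '6D'
  i=6: run of 'B' x 9 -> '9B'
  i=15: run of 'D' x 8 -> '8D'
  i=23: run of 'E' x 7 -> '7E'
  i=30: run of 'B' x 6 -> '6B'
  i=36: run of 'C' x 4 -> '4C'
  i=40: run of 'D' x 8 -> '8D'
  i=48: run of 'C' x 7 -> '7C'

RLE = 6D9B8D7E6B4C8D7C


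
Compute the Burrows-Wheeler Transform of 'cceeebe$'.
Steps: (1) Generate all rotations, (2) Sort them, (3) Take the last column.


Rotations (sorted):
  0: $cceeebe -> last char: e
  1: be$cceee -> last char: e
  2: cceeebe$ -> last char: $
  3: ceeebe$c -> last char: c
  4: e$cceeeb -> last char: b
  5: ebe$ccee -> last char: e
  6: eebe$cce -> last char: e
  7: eeebe$cc -> last char: c


BWT = ee$cbeec


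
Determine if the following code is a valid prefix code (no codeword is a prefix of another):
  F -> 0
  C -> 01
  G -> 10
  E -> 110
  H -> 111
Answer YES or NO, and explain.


Checking each pair (does one codeword prefix another?):
  F='0' vs C='01': prefix -- VIOLATION

NO -- this is NOT a valid prefix code. F (0) is a prefix of C (01).


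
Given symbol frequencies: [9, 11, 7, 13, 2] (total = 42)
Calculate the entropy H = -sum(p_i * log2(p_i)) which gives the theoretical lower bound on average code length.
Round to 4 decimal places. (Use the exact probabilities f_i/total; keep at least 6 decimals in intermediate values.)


Per-symbol terms -p_i * log2(p_i) with p_i = f_i/42:
  p = 9/42 = 0.214286: log2(p) = -2.222392, -p*log2(p) = 0.476227
  p = 11/42 = 0.261905: log2(p) = -1.932886, -p*log2(p) = 0.506232
  p = 7/42 = 0.166667: log2(p) = -2.584963, -p*log2(p) = 0.430827
  p = 13/42 = 0.309524: log2(p) = -1.691878, -p*log2(p) = 0.523676
  p = 2/42 = 0.047619: log2(p) = -4.392317, -p*log2(p) = 0.209158
H = 0.476227 + 0.506232 + 0.430827 + 0.523676 + 0.209158 = 2.146120

H = 2.1461 bits/symbol


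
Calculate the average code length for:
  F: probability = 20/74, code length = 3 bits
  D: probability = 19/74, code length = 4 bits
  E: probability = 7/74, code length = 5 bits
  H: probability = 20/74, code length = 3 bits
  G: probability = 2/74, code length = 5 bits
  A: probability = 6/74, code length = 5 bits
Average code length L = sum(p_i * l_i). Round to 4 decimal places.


Weighted contributions p_i * l_i:
  F: (20/74) * 3 = 60/74
  D: (19/74) * 4 = 76/74
  E: (7/74) * 5 = 35/74
  H: (20/74) * 3 = 60/74
  G: (2/74) * 5 = 10/74
  A: (6/74) * 5 = 30/74
Sum = (60 + 76 + 35 + 60 + 10 + 30)/74 = 271/74

L = 271/74 = 3.6622 bits/symbol


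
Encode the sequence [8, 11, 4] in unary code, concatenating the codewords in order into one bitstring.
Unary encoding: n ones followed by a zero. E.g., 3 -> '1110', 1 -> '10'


Encode each number as n ones followed by a terminating 0:
  8 -> 111111110 (9 bits)
  11 -> 111111111110 (12 bits)
  4 -> 11110 (5 bits)
Total length = 9 + 12 + 5 = 26 bits.

Unary([8, 11, 4]) = 11111111011111111111011110 (26 bits)


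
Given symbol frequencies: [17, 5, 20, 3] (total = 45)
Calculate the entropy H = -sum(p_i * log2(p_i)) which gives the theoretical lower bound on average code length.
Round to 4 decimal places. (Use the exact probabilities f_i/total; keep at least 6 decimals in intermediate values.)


Per-symbol terms -p_i * log2(p_i) with p_i = f_i/45:
  p = 17/45 = 0.377778: log2(p) = -1.404390, -p*log2(p) = 0.530547
  p = 5/45 = 0.111111: log2(p) = -3.169925, -p*log2(p) = 0.352214
  p = 20/45 = 0.444444: log2(p) = -1.169925, -p*log2(p) = 0.519967
  p = 3/45 = 0.066667: log2(p) = -3.906891, -p*log2(p) = 0.260459
H = 0.530547 + 0.352214 + 0.519967 + 0.260459 = 1.663187

H = 1.6632 bits/symbol


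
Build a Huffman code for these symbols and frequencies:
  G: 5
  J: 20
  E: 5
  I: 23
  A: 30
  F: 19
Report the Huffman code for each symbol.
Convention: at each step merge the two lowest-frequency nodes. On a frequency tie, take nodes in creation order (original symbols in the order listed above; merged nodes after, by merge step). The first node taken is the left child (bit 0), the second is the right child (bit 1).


Huffman tree construction:
Step 1: Merge G(5) + E(5) = 10
Step 2: Merge (G+E)(10) + F(19) = 29
Step 3: Merge J(20) + I(23) = 43
Step 4: Merge ((G+E)+F)(29) + A(30) = 59
Step 5: Merge (J+I)(43) + (((G+E)+F)+A)(59) = 102
Read each symbol's code off the tree from the root (left child = 0, right child = 1).

Codes:
  G: 1000 (length 4)
  J: 00 (length 2)
  E: 1001 (length 4)
  I: 01 (length 2)
  A: 11 (length 2)
  F: 101 (length 3)
Average code length: 243/102 = 2.3824 bits/symbol


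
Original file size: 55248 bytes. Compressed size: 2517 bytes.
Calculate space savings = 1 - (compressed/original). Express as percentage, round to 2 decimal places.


ratio = compressed/original = 2517/55248 = 0.045558
savings = 1 - ratio = 1 - 0.045558 = 0.954442
as a percentage: 0.954442 * 100 = 95.44%

Space savings = 1 - 2517/55248 = 95.44%


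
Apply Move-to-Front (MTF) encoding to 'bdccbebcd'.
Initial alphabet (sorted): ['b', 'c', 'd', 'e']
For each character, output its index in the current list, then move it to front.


MTF encoding:
'b': index 0 in ['b', 'c', 'd', 'e'] -> ['b', 'c', 'd', 'e']
'd': index 2 in ['b', 'c', 'd', 'e'] -> ['d', 'b', 'c', 'e']
'c': index 2 in ['d', 'b', 'c', 'e'] -> ['c', 'd', 'b', 'e']
'c': index 0 in ['c', 'd', 'b', 'e'] -> ['c', 'd', 'b', 'e']
'b': index 2 in ['c', 'd', 'b', 'e'] -> ['b', 'c', 'd', 'e']
'e': index 3 in ['b', 'c', 'd', 'e'] -> ['e', 'b', 'c', 'd']
'b': index 1 in ['e', 'b', 'c', 'd'] -> ['b', 'e', 'c', 'd']
'c': index 2 in ['b', 'e', 'c', 'd'] -> ['c', 'b', 'e', 'd']
'd': index 3 in ['c', 'b', 'e', 'd'] -> ['d', 'c', 'b', 'e']


Output: [0, 2, 2, 0, 2, 3, 1, 2, 3]


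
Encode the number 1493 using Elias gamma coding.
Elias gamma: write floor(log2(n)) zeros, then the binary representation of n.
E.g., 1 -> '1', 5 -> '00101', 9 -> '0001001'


num_bits = floor(log2(1493)) + 1 = 11
leading_zeros = num_bits - 1 = 10
binary(1493) = 10111010101

Elias gamma(1493) = '0000000000' + '10111010101' = 000000000010111010101 (21 bits)


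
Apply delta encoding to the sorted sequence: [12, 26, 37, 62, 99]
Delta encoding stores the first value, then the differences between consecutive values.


First value: 12
Deltas:
  26 - 12 = 14
  37 - 26 = 11
  62 - 37 = 25
  99 - 62 = 37


Delta encoded: [12, 14, 11, 25, 37]


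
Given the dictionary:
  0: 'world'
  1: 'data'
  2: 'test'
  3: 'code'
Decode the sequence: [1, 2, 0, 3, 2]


Look up each index in the dictionary:
  1 -> 'data'
  2 -> 'test'
  0 -> 'world'
  3 -> 'code'
  2 -> 'test'

Decoded: "data test world code test"


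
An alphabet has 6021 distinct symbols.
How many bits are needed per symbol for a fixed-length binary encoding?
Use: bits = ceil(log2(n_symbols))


log2(6021) = 12.5558
Bracket: 2^12 = 4096 < 6021 <= 2^13 = 8192
So ceil(log2(6021)) = 13

bits = ceil(log2(6021)) = ceil(12.5558) = 13 bits


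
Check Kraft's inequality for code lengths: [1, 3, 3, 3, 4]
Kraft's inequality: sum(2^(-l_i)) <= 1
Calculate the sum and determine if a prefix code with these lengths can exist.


Sum = 2^(-1) + 2^(-3) + 2^(-3) + 2^(-3) + 2^(-4)
    = 0.5 + 0.125 + 0.125 + 0.125 + 0.0625
    = 15/16 = 0.9375
Since 0.9375 <= 1, Kraft's inequality IS satisfied.
A prefix code with these lengths CAN exist.

Kraft sum = 0.9375. Satisfied.


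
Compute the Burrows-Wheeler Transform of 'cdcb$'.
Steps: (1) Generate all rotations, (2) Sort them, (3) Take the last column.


Rotations (sorted):
  0: $cdcb -> last char: b
  1: b$cdc -> last char: c
  2: cb$cd -> last char: d
  3: cdcb$ -> last char: $
  4: dcb$c -> last char: c


BWT = bcd$c


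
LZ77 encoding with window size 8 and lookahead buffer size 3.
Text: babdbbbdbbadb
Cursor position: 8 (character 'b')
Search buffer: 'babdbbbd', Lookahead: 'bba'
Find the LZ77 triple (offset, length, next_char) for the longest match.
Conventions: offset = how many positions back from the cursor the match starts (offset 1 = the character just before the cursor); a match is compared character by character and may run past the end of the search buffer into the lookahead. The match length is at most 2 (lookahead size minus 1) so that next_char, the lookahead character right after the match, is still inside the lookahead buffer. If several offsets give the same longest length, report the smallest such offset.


Try each offset into the search buffer:
  offset=1 (pos 7, char 'd'): match length 0
  offset=2 (pos 6, char 'b'): match length 1
  offset=3 (pos 5, char 'b'): match length 2
  offset=4 (pos 4, char 'b'): match length 2
  offset=5 (pos 3, char 'd'): match length 0
  offset=6 (pos 2, char 'b'): match length 1
  offset=7 (pos 1, char 'a'): match length 0
  offset=8 (pos 0, char 'b'): match length 1
Longest match has length 2, found at offsets 3, 4; take the smallest, offset 3.
next_char = character at position 8 + 2 = 10 -> 'a'

Best match: offset=3, length=2 (matching 'bb' starting at position 5)
LZ77 triple: (3, 2, 'a')


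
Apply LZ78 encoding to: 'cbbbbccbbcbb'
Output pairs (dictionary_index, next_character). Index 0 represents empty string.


LZ78 encoding steps:
Dictionary: {0: ''}
Step 1: w='' (idx 0), next='c' -> output (0, 'c'), add 'c' as idx 1
Step 2: w='' (idx 0), next='b' -> output (0, 'b'), add 'b' as idx 2
Step 3: w='b' (idx 2), next='b' -> output (2, 'b'), add 'bb' as idx 3
Step 4: w='b' (idx 2), next='c' -> output (2, 'c'), add 'bc' as idx 4
Step 5: w='c' (idx 1), next='b' -> output (1, 'b'), add 'cb' as idx 5
Step 6: w='bc' (idx 4), next='b' -> output (4, 'b'), add 'bcb' as idx 6
Step 7: w='b' (idx 2), end of input -> output (2, '')


Encoded: [(0, 'c'), (0, 'b'), (2, 'b'), (2, 'c'), (1, 'b'), (4, 'b'), (2, '')]


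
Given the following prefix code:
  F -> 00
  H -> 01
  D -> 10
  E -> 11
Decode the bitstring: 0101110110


Decoding step by step:
Bits 01 -> H
Bits 01 -> H
Bits 11 -> E
Bits 01 -> H
Bits 10 -> D


Decoded message: HHEHD


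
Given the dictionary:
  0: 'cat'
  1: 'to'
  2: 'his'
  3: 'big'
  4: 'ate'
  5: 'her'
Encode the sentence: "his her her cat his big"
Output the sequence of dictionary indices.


Look up each word in the dictionary:
  'his' -> 2
  'her' -> 5
  'her' -> 5
  'cat' -> 0
  'his' -> 2
  'big' -> 3

Encoded: [2, 5, 5, 0, 2, 3]


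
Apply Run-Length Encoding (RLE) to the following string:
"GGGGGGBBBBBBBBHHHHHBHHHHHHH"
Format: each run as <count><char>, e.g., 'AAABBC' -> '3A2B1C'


Scanning runs left to right:
  i=0: run of 'G' x 6 -> '6G'
  i=6: run of 'B' x 8 -> '8B'
  i=14: run of 'H' x 5 -> '5H'
  i=19: run of 'B' x 1 -> '1B'
  i=20: run of 'H' x 7 -> '7H'

RLE = 6G8B5H1B7H


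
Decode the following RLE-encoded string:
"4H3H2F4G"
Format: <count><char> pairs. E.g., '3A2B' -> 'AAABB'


Expanding each <count><char> pair:
  4H -> 'HHHH'
  3H -> 'HHH'
  2F -> 'FF'
  4G -> 'GGGG'

Decoded = HHHHHHHFFGGGG


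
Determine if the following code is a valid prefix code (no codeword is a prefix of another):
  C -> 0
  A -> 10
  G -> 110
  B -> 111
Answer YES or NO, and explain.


Checking each pair (does one codeword prefix another?):
  C='0' vs A='10': no prefix
  C='0' vs G='110': no prefix
  C='0' vs B='111': no prefix
  A='10' vs C='0': no prefix
  A='10' vs G='110': no prefix
  A='10' vs B='111': no prefix
  G='110' vs C='0': no prefix
  G='110' vs A='10': no prefix
  G='110' vs B='111': no prefix
  B='111' vs C='0': no prefix
  B='111' vs A='10': no prefix
  B='111' vs G='110': no prefix
No violation found over all pairs.

YES -- this is a valid prefix code. No codeword is a prefix of any other codeword.


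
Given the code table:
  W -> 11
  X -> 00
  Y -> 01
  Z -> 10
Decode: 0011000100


Decoding:
00 -> X
11 -> W
00 -> X
01 -> Y
00 -> X


Result: XWXYX


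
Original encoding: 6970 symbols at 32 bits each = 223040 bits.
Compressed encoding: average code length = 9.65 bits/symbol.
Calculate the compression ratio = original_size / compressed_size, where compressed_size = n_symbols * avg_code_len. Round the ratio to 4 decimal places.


original_size = n_symbols * orig_bits = 6970 * 32 = 223040 bits
compressed_size = n_symbols * avg_code_len = 6970 * 9.65 = 67260.5 bits
ratio = original_size / compressed_size = 223040 / 67260.5 = 3.3161

Compression ratio = 3.3161


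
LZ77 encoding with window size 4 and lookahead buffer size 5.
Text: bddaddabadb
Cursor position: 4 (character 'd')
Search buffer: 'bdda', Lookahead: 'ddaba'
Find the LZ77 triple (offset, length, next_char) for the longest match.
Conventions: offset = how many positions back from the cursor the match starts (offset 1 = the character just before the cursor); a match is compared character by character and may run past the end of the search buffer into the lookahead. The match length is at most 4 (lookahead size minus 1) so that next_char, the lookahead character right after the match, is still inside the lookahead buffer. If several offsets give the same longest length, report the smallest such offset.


Try each offset into the search buffer:
  offset=1 (pos 3, char 'a'): match length 0
  offset=2 (pos 2, char 'd'): match length 1
  offset=3 (pos 1, char 'd'): match length 3
  offset=4 (pos 0, char 'b'): match length 0
Longest match has length 3 at offset 3.
next_char = character at position 4 + 3 = 7 -> 'b'

Best match: offset=3, length=3 (matching 'dda' starting at position 1)
LZ77 triple: (3, 3, 'b')


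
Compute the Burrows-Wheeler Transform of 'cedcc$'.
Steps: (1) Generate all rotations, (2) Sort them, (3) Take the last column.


Rotations (sorted):
  0: $cedcc -> last char: c
  1: c$cedc -> last char: c
  2: cc$ced -> last char: d
  3: cedcc$ -> last char: $
  4: dcc$ce -> last char: e
  5: edcc$c -> last char: c


BWT = ccd$ec


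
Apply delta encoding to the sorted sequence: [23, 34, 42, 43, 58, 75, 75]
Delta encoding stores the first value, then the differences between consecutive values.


First value: 23
Deltas:
  34 - 23 = 11
  42 - 34 = 8
  43 - 42 = 1
  58 - 43 = 15
  75 - 58 = 17
  75 - 75 = 0


Delta encoded: [23, 11, 8, 1, 15, 17, 0]


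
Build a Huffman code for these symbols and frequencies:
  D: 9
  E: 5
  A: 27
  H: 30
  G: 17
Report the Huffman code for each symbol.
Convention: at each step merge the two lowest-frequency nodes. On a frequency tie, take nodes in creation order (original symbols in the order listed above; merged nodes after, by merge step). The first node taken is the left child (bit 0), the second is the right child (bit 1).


Huffman tree construction:
Step 1: Merge E(5) + D(9) = 14
Step 2: Merge (E+D)(14) + G(17) = 31
Step 3: Merge A(27) + H(30) = 57
Step 4: Merge ((E+D)+G)(31) + (A+H)(57) = 88
Read each symbol's code off the tree from the root (left child = 0, right child = 1).

Codes:
  D: 001 (length 3)
  E: 000 (length 3)
  A: 10 (length 2)
  H: 11 (length 2)
  G: 01 (length 2)
Average code length: 190/88 = 2.1591 bits/symbol


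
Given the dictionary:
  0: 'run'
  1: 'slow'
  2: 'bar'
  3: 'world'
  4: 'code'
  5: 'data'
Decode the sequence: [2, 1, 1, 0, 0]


Look up each index in the dictionary:
  2 -> 'bar'
  1 -> 'slow'
  1 -> 'slow'
  0 -> 'run'
  0 -> 'run'

Decoded: "bar slow slow run run"


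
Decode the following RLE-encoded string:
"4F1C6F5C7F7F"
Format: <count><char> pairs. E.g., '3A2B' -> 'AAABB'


Expanding each <count><char> pair:
  4F -> 'FFFF'
  1C -> 'C'
  6F -> 'FFFFFF'
  5C -> 'CCCCC'
  7F -> 'FFFFFFF'
  7F -> 'FFFFFFF'

Decoded = FFFFCFFFFFFCCCCCFFFFFFFFFFFFFF


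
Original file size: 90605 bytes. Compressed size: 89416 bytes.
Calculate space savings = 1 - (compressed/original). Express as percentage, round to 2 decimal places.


ratio = compressed/original = 89416/90605 = 0.986877
savings = 1 - ratio = 1 - 0.986877 = 0.013123
as a percentage: 0.013123 * 100 = 1.31%

Space savings = 1 - 89416/90605 = 1.31%


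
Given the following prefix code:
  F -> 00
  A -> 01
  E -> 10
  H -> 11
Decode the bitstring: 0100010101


Decoding step by step:
Bits 01 -> A
Bits 00 -> F
Bits 01 -> A
Bits 01 -> A
Bits 01 -> A


Decoded message: AFAAA


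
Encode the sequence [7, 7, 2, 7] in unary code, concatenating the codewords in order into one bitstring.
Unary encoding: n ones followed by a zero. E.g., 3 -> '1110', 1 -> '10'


Encode each number as n ones followed by a terminating 0:
  7 -> 11111110 (8 bits)
  7 -> 11111110 (8 bits)
  2 -> 110 (3 bits)
  7 -> 11111110 (8 bits)
Total length = 8 + 8 + 3 + 8 = 27 bits.

Unary([7, 7, 2, 7]) = 111111101111111011011111110 (27 bits)


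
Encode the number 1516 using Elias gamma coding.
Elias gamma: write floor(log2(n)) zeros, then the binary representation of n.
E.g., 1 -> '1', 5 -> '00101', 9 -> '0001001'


num_bits = floor(log2(1516)) + 1 = 11
leading_zeros = num_bits - 1 = 10
binary(1516) = 10111101100

Elias gamma(1516) = '0000000000' + '10111101100' = 000000000010111101100 (21 bits)


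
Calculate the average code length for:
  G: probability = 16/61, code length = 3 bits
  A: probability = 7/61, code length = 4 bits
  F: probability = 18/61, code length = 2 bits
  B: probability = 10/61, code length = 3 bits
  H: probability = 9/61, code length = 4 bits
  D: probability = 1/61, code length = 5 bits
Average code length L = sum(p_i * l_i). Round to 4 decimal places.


Weighted contributions p_i * l_i:
  G: (16/61) * 3 = 48/61
  A: (7/61) * 4 = 28/61
  F: (18/61) * 2 = 36/61
  B: (10/61) * 3 = 30/61
  H: (9/61) * 4 = 36/61
  D: (1/61) * 5 = 5/61
Sum = (48 + 28 + 36 + 30 + 36 + 5)/61 = 183/61

L = 183/61 = 3.0000 bits/symbol


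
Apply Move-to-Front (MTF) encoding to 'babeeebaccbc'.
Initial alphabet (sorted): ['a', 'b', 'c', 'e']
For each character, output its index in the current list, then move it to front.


MTF encoding:
'b': index 1 in ['a', 'b', 'c', 'e'] -> ['b', 'a', 'c', 'e']
'a': index 1 in ['b', 'a', 'c', 'e'] -> ['a', 'b', 'c', 'e']
'b': index 1 in ['a', 'b', 'c', 'e'] -> ['b', 'a', 'c', 'e']
'e': index 3 in ['b', 'a', 'c', 'e'] -> ['e', 'b', 'a', 'c']
'e': index 0 in ['e', 'b', 'a', 'c'] -> ['e', 'b', 'a', 'c']
'e': index 0 in ['e', 'b', 'a', 'c'] -> ['e', 'b', 'a', 'c']
'b': index 1 in ['e', 'b', 'a', 'c'] -> ['b', 'e', 'a', 'c']
'a': index 2 in ['b', 'e', 'a', 'c'] -> ['a', 'b', 'e', 'c']
'c': index 3 in ['a', 'b', 'e', 'c'] -> ['c', 'a', 'b', 'e']
'c': index 0 in ['c', 'a', 'b', 'e'] -> ['c', 'a', 'b', 'e']
'b': index 2 in ['c', 'a', 'b', 'e'] -> ['b', 'c', 'a', 'e']
'c': index 1 in ['b', 'c', 'a', 'e'] -> ['c', 'b', 'a', 'e']


Output: [1, 1, 1, 3, 0, 0, 1, 2, 3, 0, 2, 1]


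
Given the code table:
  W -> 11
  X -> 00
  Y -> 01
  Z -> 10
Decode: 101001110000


Decoding:
10 -> Z
10 -> Z
01 -> Y
11 -> W
00 -> X
00 -> X


Result: ZZYWXX


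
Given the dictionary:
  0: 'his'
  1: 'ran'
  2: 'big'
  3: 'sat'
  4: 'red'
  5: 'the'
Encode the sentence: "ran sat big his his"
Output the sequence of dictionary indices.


Look up each word in the dictionary:
  'ran' -> 1
  'sat' -> 3
  'big' -> 2
  'his' -> 0
  'his' -> 0

Encoded: [1, 3, 2, 0, 0]


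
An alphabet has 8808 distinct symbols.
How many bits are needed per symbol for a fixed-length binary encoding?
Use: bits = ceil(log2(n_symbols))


log2(8808) = 13.1046
Bracket: 2^13 = 8192 < 8808 <= 2^14 = 16384
So ceil(log2(8808)) = 14

bits = ceil(log2(8808)) = ceil(13.1046) = 14 bits


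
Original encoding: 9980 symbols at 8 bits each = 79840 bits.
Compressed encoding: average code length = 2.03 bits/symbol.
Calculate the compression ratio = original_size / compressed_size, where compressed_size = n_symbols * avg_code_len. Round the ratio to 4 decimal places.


original_size = n_symbols * orig_bits = 9980 * 8 = 79840 bits
compressed_size = n_symbols * avg_code_len = 9980 * 2.03 = 20259.4 bits
ratio = original_size / compressed_size = 79840 / 20259.4 = 3.9409

Compression ratio = 3.9409


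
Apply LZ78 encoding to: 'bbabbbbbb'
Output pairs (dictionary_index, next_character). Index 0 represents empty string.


LZ78 encoding steps:
Dictionary: {0: ''}
Step 1: w='' (idx 0), next='b' -> output (0, 'b'), add 'b' as idx 1
Step 2: w='b' (idx 1), next='a' -> output (1, 'a'), add 'ba' as idx 2
Step 3: w='b' (idx 1), next='b' -> output (1, 'b'), add 'bb' as idx 3
Step 4: w='bb' (idx 3), next='b' -> output (3, 'b'), add 'bbb' as idx 4
Step 5: w='b' (idx 1), end of input -> output (1, '')


Encoded: [(0, 'b'), (1, 'a'), (1, 'b'), (3, 'b'), (1, '')]


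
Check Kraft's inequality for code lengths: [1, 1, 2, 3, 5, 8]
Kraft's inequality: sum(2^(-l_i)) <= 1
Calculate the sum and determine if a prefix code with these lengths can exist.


Sum = 2^(-1) + 2^(-1) + 2^(-2) + 2^(-3) + 2^(-5) + 2^(-8)
    = 0.5 + 0.5 + 0.25 + 0.125 + 0.03125 + 0.00390625
    = 361/256 = 1.41015625
Since 1.41015625 > 1, Kraft's inequality is NOT satisfied.
A prefix code with these lengths CANNOT exist.

Kraft sum = 1.41015625. Not satisfied.


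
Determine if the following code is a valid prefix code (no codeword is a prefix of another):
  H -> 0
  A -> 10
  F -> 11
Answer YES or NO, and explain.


Checking each pair (does one codeword prefix another?):
  H='0' vs A='10': no prefix
  H='0' vs F='11': no prefix
  A='10' vs H='0': no prefix
  A='10' vs F='11': no prefix
  F='11' vs H='0': no prefix
  F='11' vs A='10': no prefix
No violation found over all pairs.

YES -- this is a valid prefix code. No codeword is a prefix of any other codeword.


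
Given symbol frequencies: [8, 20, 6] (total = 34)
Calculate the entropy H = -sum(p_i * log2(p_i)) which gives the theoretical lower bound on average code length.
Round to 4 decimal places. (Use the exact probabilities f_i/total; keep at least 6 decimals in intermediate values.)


Per-symbol terms -p_i * log2(p_i) with p_i = f_i/34:
  p = 8/34 = 0.235294: log2(p) = -2.087463, -p*log2(p) = 0.491168
  p = 20/34 = 0.588235: log2(p) = -0.765535, -p*log2(p) = 0.450315
  p = 6/34 = 0.176471: log2(p) = -2.502500, -p*log2(p) = 0.441618
H = 0.491168 + 0.450315 + 0.441618 = 1.383101

H = 1.3831 bits/symbol


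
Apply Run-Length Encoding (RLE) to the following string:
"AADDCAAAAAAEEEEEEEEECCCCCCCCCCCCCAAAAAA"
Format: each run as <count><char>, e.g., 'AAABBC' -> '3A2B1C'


Scanning runs left to right:
  i=0: run of 'A' x 2 -> '2A'
  i=2: run of 'D' x 2 -> '2D'
  i=4: run of 'C' x 1 -> '1C'
  i=5: run of 'A' x 6 -> '6A'
  i=11: run of 'E' x 9 -> '9E'
  i=20: run of 'C' x 13 -> '13C'
  i=33: run of 'A' x 6 -> '6A'

RLE = 2A2D1C6A9E13C6A


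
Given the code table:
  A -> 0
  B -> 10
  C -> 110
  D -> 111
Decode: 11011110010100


Decoding:
110 -> C
111 -> D
10 -> B
0 -> A
10 -> B
10 -> B
0 -> A


Result: CDBABBA


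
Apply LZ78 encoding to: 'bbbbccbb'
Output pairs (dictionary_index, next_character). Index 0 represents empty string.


LZ78 encoding steps:
Dictionary: {0: ''}
Step 1: w='' (idx 0), next='b' -> output (0, 'b'), add 'b' as idx 1
Step 2: w='b' (idx 1), next='b' -> output (1, 'b'), add 'bb' as idx 2
Step 3: w='b' (idx 1), next='c' -> output (1, 'c'), add 'bc' as idx 3
Step 4: w='' (idx 0), next='c' -> output (0, 'c'), add 'c' as idx 4
Step 5: w='bb' (idx 2), end of input -> output (2, '')


Encoded: [(0, 'b'), (1, 'b'), (1, 'c'), (0, 'c'), (2, '')]


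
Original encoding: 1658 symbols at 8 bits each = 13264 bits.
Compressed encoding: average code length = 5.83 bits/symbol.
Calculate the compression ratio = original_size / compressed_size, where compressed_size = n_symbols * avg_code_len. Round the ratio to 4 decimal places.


original_size = n_symbols * orig_bits = 1658 * 8 = 13264 bits
compressed_size = n_symbols * avg_code_len = 1658 * 5.83 = 9666.14 bits
ratio = original_size / compressed_size = 13264 / 9666.14 = 1.3722

Compression ratio = 1.3722


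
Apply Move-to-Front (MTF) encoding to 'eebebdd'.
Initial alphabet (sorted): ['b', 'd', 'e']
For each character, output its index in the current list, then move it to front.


MTF encoding:
'e': index 2 in ['b', 'd', 'e'] -> ['e', 'b', 'd']
'e': index 0 in ['e', 'b', 'd'] -> ['e', 'b', 'd']
'b': index 1 in ['e', 'b', 'd'] -> ['b', 'e', 'd']
'e': index 1 in ['b', 'e', 'd'] -> ['e', 'b', 'd']
'b': index 1 in ['e', 'b', 'd'] -> ['b', 'e', 'd']
'd': index 2 in ['b', 'e', 'd'] -> ['d', 'b', 'e']
'd': index 0 in ['d', 'b', 'e'] -> ['d', 'b', 'e']


Output: [2, 0, 1, 1, 1, 2, 0]


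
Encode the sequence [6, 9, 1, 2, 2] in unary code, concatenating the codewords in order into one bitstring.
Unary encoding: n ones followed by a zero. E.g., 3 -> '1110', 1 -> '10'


Encode each number as n ones followed by a terminating 0:
  6 -> 1111110 (7 bits)
  9 -> 1111111110 (10 bits)
  1 -> 10 (2 bits)
  2 -> 110 (3 bits)
  2 -> 110 (3 bits)
Total length = 7 + 10 + 2 + 3 + 3 = 25 bits.

Unary([6, 9, 1, 2, 2]) = 1111110111111111010110110 (25 bits)


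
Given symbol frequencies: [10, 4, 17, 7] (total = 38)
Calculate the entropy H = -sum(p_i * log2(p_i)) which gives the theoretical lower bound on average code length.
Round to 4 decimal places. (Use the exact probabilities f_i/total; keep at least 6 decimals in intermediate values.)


Per-symbol terms -p_i * log2(p_i) with p_i = f_i/38:
  p = 10/38 = 0.263158: log2(p) = -1.925999, -p*log2(p) = 0.506842
  p = 4/38 = 0.105263: log2(p) = -3.247928, -p*log2(p) = 0.341887
  p = 17/38 = 0.447368: log2(p) = -1.160465, -p*log2(p) = 0.519155
  p = 7/38 = 0.184211: log2(p) = -2.440573, -p*log2(p) = 0.449579
H = 0.506842 + 0.341887 + 0.519155 + 0.449579 = 1.817463

H = 1.8175 bits/symbol


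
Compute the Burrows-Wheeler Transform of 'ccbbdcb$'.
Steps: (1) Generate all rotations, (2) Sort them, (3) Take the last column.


Rotations (sorted):
  0: $ccbbdcb -> last char: b
  1: b$ccbbdc -> last char: c
  2: bbdcb$cc -> last char: c
  3: bdcb$ccb -> last char: b
  4: cb$ccbbd -> last char: d
  5: cbbdcb$c -> last char: c
  6: ccbbdcb$ -> last char: $
  7: dcb$ccbb -> last char: b


BWT = bccbdc$b
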